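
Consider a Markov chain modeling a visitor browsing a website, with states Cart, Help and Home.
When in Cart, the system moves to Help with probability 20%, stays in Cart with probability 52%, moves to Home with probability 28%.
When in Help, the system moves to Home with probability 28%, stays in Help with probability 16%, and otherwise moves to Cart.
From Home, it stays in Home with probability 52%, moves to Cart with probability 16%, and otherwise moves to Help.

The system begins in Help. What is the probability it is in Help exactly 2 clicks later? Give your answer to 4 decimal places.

0.2272

Sum over the intermediate state after 1 click:
P = P(Help→Cart)·P(Cart→Help) + P(Help→Help)·P(Help→Help) + P(Help→Home)·P(Home→Help)
  = 0.56×0.2 + 0.16×0.16 + 0.28×0.32
  = 0.1120 + 0.0256 + 0.0896 = 0.2272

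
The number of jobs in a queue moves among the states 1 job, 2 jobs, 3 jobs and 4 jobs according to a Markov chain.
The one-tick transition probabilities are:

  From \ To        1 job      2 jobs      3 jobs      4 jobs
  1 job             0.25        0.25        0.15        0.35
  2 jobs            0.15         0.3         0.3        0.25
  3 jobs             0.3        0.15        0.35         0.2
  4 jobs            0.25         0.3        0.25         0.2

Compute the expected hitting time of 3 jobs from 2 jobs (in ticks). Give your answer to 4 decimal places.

Let t(s) be the expected number of ticks to first reach 3 jobs from state s, with t(3 jobs) = 0. Conditioning on the first tick:
t(1 job) = 1 + 0.25·t(1 job) + 0.25·t(2 jobs) + 0.35·t(4 jobs)
t(2 jobs) = 1 + 0.15·t(1 job) + 0.3·t(2 jobs) + 0.25·t(4 jobs)
t(4 jobs) = 1 + 0.25·t(1 job) + 0.3·t(2 jobs) + 0.2·t(4 jobs)
Solving: t(1 job) = 4.5516, t(2 jobs) = 3.8777, t(4 jobs) = 4.1265.
Expected ticks from 2 jobs to 3 jobs: 3.8777.

3.8777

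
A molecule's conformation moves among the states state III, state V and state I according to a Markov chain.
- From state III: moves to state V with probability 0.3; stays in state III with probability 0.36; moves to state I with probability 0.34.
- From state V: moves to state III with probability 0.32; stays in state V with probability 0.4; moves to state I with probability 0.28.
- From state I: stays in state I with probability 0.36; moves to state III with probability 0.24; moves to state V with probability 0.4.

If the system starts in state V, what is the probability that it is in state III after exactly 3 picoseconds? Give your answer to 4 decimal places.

0.3067

Propagate the distribution vector 3 picoseconds from state V.
After 0 picoseconds: (0.0000, 1.0000, 0.0000)
After 1 picosecond: (0.3200, 0.4000, 0.2800)
After 2 picoseconds: (0.3104, 0.3680, 0.3216)
After 3 picoseconds: (0.3067, 0.3690, 0.3244)
P(in state III after 3 picoseconds) = 0.3067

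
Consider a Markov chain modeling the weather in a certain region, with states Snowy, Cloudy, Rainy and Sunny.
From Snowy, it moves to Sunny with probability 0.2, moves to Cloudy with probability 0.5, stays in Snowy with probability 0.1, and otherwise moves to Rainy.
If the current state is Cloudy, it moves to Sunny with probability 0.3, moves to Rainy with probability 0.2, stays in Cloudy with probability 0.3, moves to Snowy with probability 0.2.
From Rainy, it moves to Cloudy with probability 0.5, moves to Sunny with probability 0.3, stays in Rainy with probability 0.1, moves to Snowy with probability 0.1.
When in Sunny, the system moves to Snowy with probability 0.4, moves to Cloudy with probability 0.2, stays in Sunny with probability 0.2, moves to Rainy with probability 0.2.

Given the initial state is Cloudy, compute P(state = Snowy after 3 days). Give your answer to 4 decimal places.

Propagate the distribution vector 3 days from Cloudy.
After 0 days: (0.0000, 1.0000, 0.0000, 0.0000)
After 1 day: (0.2000, 0.3000, 0.2000, 0.3000)
After 2 days: (0.2200, 0.3500, 0.1800, 0.2500)
After 3 days: (0.2100, 0.3550, 0.1820, 0.2530)
P(in Snowy after 3 days) = 0.2100

0.2100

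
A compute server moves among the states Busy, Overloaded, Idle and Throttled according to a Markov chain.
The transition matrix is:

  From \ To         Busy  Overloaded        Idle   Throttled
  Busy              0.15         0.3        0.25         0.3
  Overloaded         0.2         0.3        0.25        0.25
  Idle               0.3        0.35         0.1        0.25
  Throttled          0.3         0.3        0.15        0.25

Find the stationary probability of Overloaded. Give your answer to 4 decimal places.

Let the stationary distribution be π with π = πP and π_1 + π_2 + π_3 + π_4 = 1.
π_1 = 0.15·π_1 + 0.2·π_2 + 0.3·π_3 + 0.3·π_4
π_2 = 0.3·π_1 + 0.3·π_2 + 0.35·π_3 + 0.3·π_4
π_3 = 0.25·π_1 + 0.25·π_2 + 0.1·π_3 + 0.15·π_4
Solving with the normalization constraint gives π = (0.2339, 0.3097, 0.1946, 0.2617).
So the stationary probability of Overloaded is 0.3097.

0.3097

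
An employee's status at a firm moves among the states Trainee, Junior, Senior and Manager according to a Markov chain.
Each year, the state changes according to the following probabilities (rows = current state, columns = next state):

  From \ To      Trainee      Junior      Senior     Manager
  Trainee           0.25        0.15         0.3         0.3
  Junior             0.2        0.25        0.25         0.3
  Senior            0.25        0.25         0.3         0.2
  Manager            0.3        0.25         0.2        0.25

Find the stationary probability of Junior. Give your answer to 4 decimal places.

Let the stationary distribution be π with π = πP and π_1 + π_2 + π_3 + π_4 = 1.
π_1 = 0.25·π_1 + 0.2·π_2 + 0.25·π_3 + 0.3·π_4
π_2 = 0.15·π_1 + 0.25·π_2 + 0.25·π_3 + 0.25·π_4
π_3 = 0.3·π_1 + 0.25·π_2 + 0.3·π_3 + 0.2·π_4
Solving with the normalization constraint gives π = (0.2518, 0.2248, 0.2627, 0.2607).
So the stationary probability of Junior is 0.2248.

0.2248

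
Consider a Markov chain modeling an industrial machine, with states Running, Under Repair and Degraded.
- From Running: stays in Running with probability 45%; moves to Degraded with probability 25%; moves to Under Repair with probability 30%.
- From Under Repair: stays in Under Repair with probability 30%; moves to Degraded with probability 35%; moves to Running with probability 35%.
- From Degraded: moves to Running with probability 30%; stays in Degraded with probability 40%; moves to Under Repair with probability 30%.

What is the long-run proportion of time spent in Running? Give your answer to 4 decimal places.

Let the stationary distribution be π with π = πP and π_1 + π_2 + π_3 = 1.
π_1 = 0.45·π_1 + 0.35·π_2 + 0.3·π_3
π_2 = 0.3·π_1 + 0.3·π_2 + 0.3·π_3
Solving with the normalization constraint gives π = (0.3706, 0.3000, 0.3294).
So the stationary probability of Running is 0.3706.

0.3706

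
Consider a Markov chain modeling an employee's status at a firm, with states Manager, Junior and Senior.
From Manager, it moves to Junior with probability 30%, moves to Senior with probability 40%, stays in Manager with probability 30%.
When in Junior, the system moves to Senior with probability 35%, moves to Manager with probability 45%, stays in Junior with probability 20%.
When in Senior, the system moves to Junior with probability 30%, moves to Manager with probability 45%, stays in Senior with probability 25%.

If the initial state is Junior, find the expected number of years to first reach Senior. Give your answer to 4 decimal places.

Let t(s) be the expected number of years to first reach Senior from state s, with t(Senior) = 0. Conditioning on the first year:
t(Manager) = 1 + 0.3·t(Manager) + 0.3·t(Junior)
t(Junior) = 1 + 0.45·t(Manager) + 0.2·t(Junior)
Solving: t(Manager) = 2.5882, t(Junior) = 2.7059.
Expected years from Junior to Senior: 2.7059.

2.7059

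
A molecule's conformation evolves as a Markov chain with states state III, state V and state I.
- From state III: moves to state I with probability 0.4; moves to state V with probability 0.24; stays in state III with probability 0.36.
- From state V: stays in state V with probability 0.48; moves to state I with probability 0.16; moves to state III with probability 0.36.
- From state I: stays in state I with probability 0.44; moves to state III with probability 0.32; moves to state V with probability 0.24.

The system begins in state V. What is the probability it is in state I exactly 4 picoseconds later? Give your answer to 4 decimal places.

0.3350

Propagate the distribution vector 4 picoseconds from state V.
After 0 picoseconds: (0.0000, 1.0000, 0.0000)
After 1 picosecond: (0.3600, 0.4800, 0.1600)
After 2 picoseconds: (0.3536, 0.3552, 0.2912)
After 3 picoseconds: (0.3484, 0.3252, 0.3264)
After 4 picoseconds: (0.3469, 0.3181, 0.3350)
P(in state I after 4 picoseconds) = 0.3350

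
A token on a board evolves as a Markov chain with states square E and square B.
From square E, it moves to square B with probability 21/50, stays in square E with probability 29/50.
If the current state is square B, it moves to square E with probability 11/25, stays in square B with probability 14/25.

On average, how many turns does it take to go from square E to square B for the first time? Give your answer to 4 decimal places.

2.3810

Let t(s) be the expected number of turns to first reach square B from state s, with t(square B) = 0. Conditioning on the first turn:
t(square E) = 1 + 0.58·t(square E)
Solving: t(square E) = 2.3810.
Expected turns from square E to square B: 2.3810.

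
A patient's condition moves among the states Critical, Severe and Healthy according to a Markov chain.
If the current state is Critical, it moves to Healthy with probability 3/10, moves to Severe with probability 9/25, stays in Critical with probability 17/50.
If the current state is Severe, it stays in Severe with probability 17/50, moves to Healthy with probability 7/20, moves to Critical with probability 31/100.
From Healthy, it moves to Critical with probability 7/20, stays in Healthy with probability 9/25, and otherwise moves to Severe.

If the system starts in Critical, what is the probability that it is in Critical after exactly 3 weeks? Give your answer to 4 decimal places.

0.3334

Propagate the distribution vector 3 weeks from Critical.
After 0 weeks: (1.0000, 0.0000, 0.0000)
After 1 week: (0.3400, 0.3600, 0.3000)
After 2 weeks: (0.3322, 0.3318, 0.3360)
After 3 weeks: (0.3334, 0.3298, 0.3368)
P(in Critical after 3 weeks) = 0.3334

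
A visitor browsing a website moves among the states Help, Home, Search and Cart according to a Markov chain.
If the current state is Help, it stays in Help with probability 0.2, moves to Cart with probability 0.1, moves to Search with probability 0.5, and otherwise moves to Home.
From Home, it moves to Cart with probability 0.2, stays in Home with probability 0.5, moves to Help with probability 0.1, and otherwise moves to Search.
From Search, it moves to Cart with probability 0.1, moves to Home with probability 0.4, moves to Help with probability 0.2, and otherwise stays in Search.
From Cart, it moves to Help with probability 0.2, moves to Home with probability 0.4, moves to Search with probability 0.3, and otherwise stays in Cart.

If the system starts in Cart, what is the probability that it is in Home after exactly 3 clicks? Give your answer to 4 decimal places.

Propagate the distribution vector 3 clicks from Cart.
After 0 clicks: (0.0000, 0.0000, 0.0000, 1.0000)
After 1 click: (0.2000, 0.4000, 0.3000, 0.1000)
After 2 clicks: (0.1600, 0.4000, 0.3000, 0.1400)
After 3 clicks: (0.1600, 0.4080, 0.2920, 0.1400)
P(in Home after 3 clicks) = 0.4080

0.4080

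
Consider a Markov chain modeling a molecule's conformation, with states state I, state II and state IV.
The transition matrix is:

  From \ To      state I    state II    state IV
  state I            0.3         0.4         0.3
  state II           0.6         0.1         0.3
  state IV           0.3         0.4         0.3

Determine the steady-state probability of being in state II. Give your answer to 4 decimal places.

0.3077

Let the stationary distribution be π with π = πP and π_1 + π_2 + π_3 = 1.
π_1 = 0.3·π_1 + 0.6·π_2 + 0.3·π_3
π_2 = 0.4·π_1 + 0.1·π_2 + 0.4·π_3
Solving with the normalization constraint gives π = (0.3923, 0.3077, 0.3000).
So the stationary probability of state II is 0.3077.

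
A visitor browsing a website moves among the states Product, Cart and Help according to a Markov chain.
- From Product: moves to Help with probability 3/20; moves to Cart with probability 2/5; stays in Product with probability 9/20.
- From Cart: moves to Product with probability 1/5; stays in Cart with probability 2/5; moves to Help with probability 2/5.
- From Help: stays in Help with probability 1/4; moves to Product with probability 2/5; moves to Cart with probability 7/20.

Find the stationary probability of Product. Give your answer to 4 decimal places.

Let the stationary distribution be π with π = πP and π_1 + π_2 + π_3 = 1.
π_1 = 0.45·π_1 + 0.2·π_2 + 0.4·π_3
π_2 = 0.4·π_1 + 0.4·π_2 + 0.35·π_3
Solving with the normalization constraint gives π = (0.3397, 0.3863, 0.2740).
So the stationary probability of Product is 0.3397.

0.3397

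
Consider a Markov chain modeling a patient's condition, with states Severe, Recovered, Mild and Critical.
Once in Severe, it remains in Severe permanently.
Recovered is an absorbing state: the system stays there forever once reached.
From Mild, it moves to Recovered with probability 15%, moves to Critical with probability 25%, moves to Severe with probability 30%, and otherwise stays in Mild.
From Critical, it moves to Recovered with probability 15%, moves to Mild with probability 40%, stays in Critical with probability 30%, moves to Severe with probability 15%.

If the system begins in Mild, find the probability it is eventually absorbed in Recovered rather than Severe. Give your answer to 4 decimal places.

0.3654

Let h(s) be the probability of absorption at Recovered starting from transient state s. Then h(Recovered) = 1 and h(Severe) = 0. By first-step analysis:
h(Mild) = 0.3·0 + 0.15·1 + 0.3·h(Mild) + 0.25·h(Critical)
h(Critical) = 0.15·0 + 0.15·1 + 0.4·h(Mild) + 0.3·h(Critical)
Solving: h(Mild) = 0.3654, h(Critical) = 0.4231.
Starting from Mild, the probability is 0.3654.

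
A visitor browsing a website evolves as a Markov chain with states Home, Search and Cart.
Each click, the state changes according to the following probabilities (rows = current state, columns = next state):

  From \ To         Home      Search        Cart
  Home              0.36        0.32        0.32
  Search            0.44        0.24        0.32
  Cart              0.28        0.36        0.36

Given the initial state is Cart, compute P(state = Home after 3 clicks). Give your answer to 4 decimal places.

Propagate the distribution vector 3 clicks from Cart.
After 0 clicks: (0.0000, 0.0000, 1.0000)
After 1 click: (0.2800, 0.3600, 0.3600)
After 2 clicks: (0.3600, 0.3056, 0.3344)
After 3 clicks: (0.3577, 0.3089, 0.3334)
P(in Home after 3 clicks) = 0.3577

0.3577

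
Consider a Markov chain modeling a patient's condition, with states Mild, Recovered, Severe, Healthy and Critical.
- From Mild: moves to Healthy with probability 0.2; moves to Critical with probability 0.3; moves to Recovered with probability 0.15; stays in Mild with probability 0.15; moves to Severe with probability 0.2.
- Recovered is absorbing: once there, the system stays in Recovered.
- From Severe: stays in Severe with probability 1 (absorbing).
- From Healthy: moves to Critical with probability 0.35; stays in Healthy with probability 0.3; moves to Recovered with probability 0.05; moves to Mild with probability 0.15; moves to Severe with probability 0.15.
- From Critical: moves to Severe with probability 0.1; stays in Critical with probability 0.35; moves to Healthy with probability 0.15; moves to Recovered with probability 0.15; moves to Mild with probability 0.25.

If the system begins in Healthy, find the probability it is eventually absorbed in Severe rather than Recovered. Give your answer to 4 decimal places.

Let h(s) be the probability of absorption at Severe starting from transient state s. Then h(Severe) = 1 and h(Recovered) = 0. By first-step analysis:
h(Mild) = 0.15·h(Mild) + 0.15·0 + 0.2·1 + 0.2·h(Healthy) + 0.3·h(Critical)
h(Healthy) = 0.15·h(Mild) + 0.05·0 + 0.15·1 + 0.3·h(Healthy) + 0.35·h(Critical)
h(Critical) = 0.25·h(Mild) + 0.15·0 + 0.1·1 + 0.15·h(Healthy) + 0.35·h(Critical)
Solving: h(Mild) = 0.5480, h(Healthy) = 0.5811, h(Critical) = 0.4987.
Starting from Healthy, the probability is 0.5811.

0.5811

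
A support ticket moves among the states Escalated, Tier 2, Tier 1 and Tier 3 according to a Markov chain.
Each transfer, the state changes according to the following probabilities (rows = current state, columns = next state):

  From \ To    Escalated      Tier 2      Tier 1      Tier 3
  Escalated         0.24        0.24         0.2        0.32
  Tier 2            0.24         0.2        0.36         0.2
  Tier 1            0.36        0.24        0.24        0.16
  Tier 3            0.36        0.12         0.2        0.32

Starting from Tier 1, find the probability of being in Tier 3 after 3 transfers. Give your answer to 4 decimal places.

Propagate the distribution vector 3 transfers from Tier 1.
After 0 transfers: (0.0000, 0.0000, 1.0000, 0.0000)
After 1 transfer: (0.3600, 0.2400, 0.2400, 0.1600)
After 2 transfers: (0.2880, 0.2112, 0.2480, 0.2528)
After 3 transfers: (0.3001, 0.2012, 0.2437, 0.2550)
P(in Tier 3 after 3 transfers) = 0.2550

0.2550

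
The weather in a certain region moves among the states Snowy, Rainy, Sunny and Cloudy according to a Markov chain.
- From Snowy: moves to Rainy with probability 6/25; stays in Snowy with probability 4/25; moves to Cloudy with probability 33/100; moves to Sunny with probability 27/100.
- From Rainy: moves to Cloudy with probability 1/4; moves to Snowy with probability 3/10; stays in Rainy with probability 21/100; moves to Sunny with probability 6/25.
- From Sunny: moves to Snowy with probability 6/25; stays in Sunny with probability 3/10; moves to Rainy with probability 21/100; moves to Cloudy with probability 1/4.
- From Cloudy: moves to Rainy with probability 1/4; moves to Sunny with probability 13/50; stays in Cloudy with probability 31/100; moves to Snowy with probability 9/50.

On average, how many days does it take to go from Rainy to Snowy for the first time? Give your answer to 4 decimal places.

Let t(s) be the expected number of days to first reach Snowy from state s, with t(Snowy) = 0. Conditioning on the first day:
t(Rainy) = 1 + 0.21·t(Rainy) + 0.24·t(Sunny) + 0.25·t(Cloudy)
t(Sunny) = 1 + 0.21·t(Rainy) + 0.3·t(Sunny) + 0.25·t(Cloudy)
t(Cloudy) = 1 + 0.25·t(Rainy) + 0.26·t(Sunny) + 0.31·t(Cloudy)
Solving: t(Rainy) = 3.9616, t(Sunny) = 4.2144, t(Cloudy) = 4.4727.
Expected days from Rainy to Snowy: 3.9616.

3.9616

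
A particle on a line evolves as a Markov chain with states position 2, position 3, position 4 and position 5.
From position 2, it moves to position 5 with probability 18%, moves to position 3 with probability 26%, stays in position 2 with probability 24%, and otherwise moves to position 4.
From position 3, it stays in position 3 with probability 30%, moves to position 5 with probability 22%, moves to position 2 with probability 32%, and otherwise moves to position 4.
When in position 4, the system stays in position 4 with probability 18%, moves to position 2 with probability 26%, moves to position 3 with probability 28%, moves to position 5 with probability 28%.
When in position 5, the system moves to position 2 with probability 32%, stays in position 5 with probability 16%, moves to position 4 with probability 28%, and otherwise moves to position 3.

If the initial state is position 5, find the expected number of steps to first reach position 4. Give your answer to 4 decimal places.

Let t(s) be the expected number of steps to first reach position 4 from state s, with t(position 4) = 0. Conditioning on the first step:
t(position 2) = 1 + 0.24·t(position 2) + 0.26·t(position 3) + 0.18·t(position 5)
t(position 3) = 1 + 0.32·t(position 2) + 0.3·t(position 3) + 0.22·t(position 5)
t(position 5) = 1 + 0.32·t(position 2) + 0.24·t(position 3) + 0.16·t(position 5)
Solving: t(position 2) = 3.7063, t(position 3) = 4.3295, t(position 5) = 3.8394.
Expected steps from position 5 to position 4: 3.8394.

3.8394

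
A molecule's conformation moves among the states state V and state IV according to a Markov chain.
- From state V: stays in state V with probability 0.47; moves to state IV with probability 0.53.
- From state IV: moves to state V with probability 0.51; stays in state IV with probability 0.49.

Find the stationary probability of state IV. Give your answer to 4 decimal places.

Let the stationary distribution be π with π = πP and π_1 + π_2 = 1.
π_1 = 0.47·π_1 + 0.51·π_2
Solving with the normalization constraint gives π = (0.4904, 0.5096).
So the stationary probability of state IV is 0.5096.

0.5096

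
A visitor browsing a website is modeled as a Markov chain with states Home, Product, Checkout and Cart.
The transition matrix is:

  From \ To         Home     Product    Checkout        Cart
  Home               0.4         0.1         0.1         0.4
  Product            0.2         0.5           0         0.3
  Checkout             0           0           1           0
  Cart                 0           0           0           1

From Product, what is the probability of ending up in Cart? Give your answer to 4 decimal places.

Let h(s) be the probability of absorption at Cart starting from transient state s. Then h(Cart) = 1 and h(Checkout) = 0. By first-step analysis:
h(Home) = 0.4·h(Home) + 0.1·h(Product) + 0.1·0 + 0.4·1
h(Product) = 0.2·h(Home) + 0.5·h(Product) + 0.3·1
Solving: h(Home) = 0.8214, h(Product) = 0.9286.
Starting from Product, the probability is 0.9286.

0.9286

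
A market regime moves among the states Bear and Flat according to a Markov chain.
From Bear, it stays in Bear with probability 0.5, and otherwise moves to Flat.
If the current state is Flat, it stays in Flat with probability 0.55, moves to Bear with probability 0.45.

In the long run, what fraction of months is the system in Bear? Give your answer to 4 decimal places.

0.4737

Let the stationary distribution be π with π = πP and π_1 + π_2 = 1.
π_1 = 0.5·π_1 + 0.45·π_2
Solving with the normalization constraint gives π = (0.4737, 0.5263).
So the stationary probability of Bear is 0.4737.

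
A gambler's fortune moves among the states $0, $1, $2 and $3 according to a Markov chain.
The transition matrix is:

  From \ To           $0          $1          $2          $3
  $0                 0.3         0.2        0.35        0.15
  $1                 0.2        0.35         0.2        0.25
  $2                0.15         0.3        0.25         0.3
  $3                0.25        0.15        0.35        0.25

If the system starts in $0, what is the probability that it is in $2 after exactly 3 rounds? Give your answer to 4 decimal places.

0.2829

Propagate the distribution vector 3 rounds from $0.
After 0 rounds: (1.0000, 0.0000, 0.0000, 0.0000)
After 1 round: (0.3000, 0.2000, 0.3500, 0.1500)
After 2 rounds: (0.2200, 0.2575, 0.2850, 0.2375)
After 3 rounds: (0.2196, 0.2553, 0.2829, 0.2423)
P(in $2 after 3 rounds) = 0.2829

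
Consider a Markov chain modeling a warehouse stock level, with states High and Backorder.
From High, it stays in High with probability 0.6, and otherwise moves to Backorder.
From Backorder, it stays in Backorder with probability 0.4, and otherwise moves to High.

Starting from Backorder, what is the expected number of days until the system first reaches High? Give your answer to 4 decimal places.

Let t(s) be the expected number of days to first reach High from state s, with t(High) = 0. Conditioning on the first day:
t(Backorder) = 1 + 0.4·t(Backorder)
Solving: t(Backorder) = 1.6667.
Expected days from Backorder to High: 1.6667.

1.6667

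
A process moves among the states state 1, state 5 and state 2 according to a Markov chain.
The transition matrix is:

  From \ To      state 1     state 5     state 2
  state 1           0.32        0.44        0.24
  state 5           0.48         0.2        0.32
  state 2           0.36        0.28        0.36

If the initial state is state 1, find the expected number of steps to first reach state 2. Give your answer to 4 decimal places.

Let t(s) be the expected number of steps to first reach state 2 from state s, with t(state 2) = 0. Conditioning on the first step:
t(state 1) = 1 + 0.32·t(state 1) + 0.44·t(state 5)
t(state 5) = 1 + 0.48·t(state 1) + 0.2·t(state 5)
Solving: t(state 1) = 3.7260, t(state 5) = 3.4856.
Expected steps from state 1 to state 2: 3.7260.

3.7260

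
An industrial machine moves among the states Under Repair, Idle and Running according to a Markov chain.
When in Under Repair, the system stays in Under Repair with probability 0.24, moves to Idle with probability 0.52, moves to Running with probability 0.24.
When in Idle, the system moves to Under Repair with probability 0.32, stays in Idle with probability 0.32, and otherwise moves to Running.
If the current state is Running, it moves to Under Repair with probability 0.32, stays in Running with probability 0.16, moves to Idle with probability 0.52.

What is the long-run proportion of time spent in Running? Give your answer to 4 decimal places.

Let the stationary distribution be π with π = πP and π_1 + π_2 + π_3 = 1.
π_1 = 0.24·π_1 + 0.32·π_2 + 0.32·π_3
π_2 = 0.52·π_1 + 0.32·π_2 + 0.52·π_3
Solving with the normalization constraint gives π = (0.2963, 0.4333, 0.2704).
So the stationary probability of Running is 0.2704.

0.2704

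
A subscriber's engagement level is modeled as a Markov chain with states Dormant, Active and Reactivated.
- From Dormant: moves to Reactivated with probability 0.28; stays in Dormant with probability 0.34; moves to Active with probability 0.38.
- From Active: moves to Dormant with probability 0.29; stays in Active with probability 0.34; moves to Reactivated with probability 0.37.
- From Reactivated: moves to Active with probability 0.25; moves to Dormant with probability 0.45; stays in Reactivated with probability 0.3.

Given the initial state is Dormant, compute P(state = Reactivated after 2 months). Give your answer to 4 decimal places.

Sum over the intermediate state after 1 month:
P = P(Dormant→Dormant)·P(Dormant→Reactivated) + P(Dormant→Active)·P(Active→Reactivated) + P(Dormant→Reactivated)·P(Reactivated→Reactivated)
  = 0.34×0.28 + 0.38×0.37 + 0.28×0.3
  = 0.0952 + 0.1406 + 0.0840 = 0.3198

0.3198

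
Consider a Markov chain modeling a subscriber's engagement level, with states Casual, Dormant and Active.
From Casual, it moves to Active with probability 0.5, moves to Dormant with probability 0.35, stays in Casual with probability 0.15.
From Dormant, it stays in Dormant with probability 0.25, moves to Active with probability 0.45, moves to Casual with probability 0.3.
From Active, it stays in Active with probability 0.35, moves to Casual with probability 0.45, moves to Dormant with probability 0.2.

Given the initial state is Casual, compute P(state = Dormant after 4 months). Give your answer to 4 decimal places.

0.2595

Propagate the distribution vector 4 months from Casual.
After 0 months: (1.0000, 0.0000, 0.0000)
After 1 month: (0.1500, 0.3500, 0.5000)
After 2 months: (0.3525, 0.2400, 0.4075)
After 3 months: (0.3083, 0.2649, 0.4269)
After 4 months: (0.3178, 0.2595, 0.4227)
P(in Dormant after 4 months) = 0.2595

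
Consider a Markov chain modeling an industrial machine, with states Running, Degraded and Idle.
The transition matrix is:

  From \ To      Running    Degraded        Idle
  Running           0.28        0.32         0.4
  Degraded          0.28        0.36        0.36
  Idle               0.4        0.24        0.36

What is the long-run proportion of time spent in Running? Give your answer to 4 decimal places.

Let the stationary distribution be π with π = πP and π_1 + π_2 + π_3 = 1.
π_1 = 0.28·π_1 + 0.28·π_2 + 0.4·π_3
π_2 = 0.32·π_1 + 0.36·π_2 + 0.24·π_3
Solving with the normalization constraint gives π = (0.3248, 0.3023, 0.3730).
So the stationary probability of Running is 0.3248.

0.3248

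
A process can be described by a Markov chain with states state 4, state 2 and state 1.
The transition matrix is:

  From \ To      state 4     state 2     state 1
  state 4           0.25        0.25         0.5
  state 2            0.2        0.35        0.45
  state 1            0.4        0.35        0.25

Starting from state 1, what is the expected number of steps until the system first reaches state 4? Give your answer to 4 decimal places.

Let t(s) be the expected number of steps to first reach state 4 from state s, with t(state 4) = 0. Conditioning on the first step:
t(state 2) = 1 + 0.35·t(state 2) + 0.45·t(state 1)
t(state 1) = 1 + 0.35·t(state 2) + 0.25·t(state 1)
Solving: t(state 2) = 3.6364, t(state 1) = 3.0303.
Expected steps from state 1 to state 4: 3.0303.

3.0303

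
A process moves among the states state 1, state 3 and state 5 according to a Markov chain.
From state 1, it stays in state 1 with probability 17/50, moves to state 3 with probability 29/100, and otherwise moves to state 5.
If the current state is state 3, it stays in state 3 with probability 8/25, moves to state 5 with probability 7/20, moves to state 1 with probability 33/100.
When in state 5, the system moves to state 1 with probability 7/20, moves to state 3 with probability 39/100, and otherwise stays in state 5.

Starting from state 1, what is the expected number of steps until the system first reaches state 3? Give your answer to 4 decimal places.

Let t(s) be the expected number of steps to first reach state 3 from state s, with t(state 3) = 0. Conditioning on the first step:
t(state 1) = 1 + 0.34·t(state 1) + 0.37·t(state 5)
t(state 5) = 1 + 0.35·t(state 1) + 0.26·t(state 5)
Solving: t(state 1) = 3.0928, t(state 5) = 2.8142.
Expected steps from state 1 to state 3: 3.0928.

3.0928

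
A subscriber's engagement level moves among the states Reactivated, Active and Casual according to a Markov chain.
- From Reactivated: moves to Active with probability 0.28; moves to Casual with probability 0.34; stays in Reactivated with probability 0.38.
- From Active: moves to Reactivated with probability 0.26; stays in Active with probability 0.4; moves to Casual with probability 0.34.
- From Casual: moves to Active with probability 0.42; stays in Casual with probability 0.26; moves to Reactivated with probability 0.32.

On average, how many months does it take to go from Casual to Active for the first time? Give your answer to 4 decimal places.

2.6857

Let t(s) be the expected number of months to first reach Active from state s, with t(Active) = 0. Conditioning on the first month:
t(Reactivated) = 1 + 0.38·t(Reactivated) + 0.34·t(Casual)
t(Casual) = 1 + 0.32·t(Reactivated) + 0.26·t(Casual)
Solving: t(Reactivated) = 3.0857, t(Casual) = 2.6857.
Expected months from Casual to Active: 2.6857.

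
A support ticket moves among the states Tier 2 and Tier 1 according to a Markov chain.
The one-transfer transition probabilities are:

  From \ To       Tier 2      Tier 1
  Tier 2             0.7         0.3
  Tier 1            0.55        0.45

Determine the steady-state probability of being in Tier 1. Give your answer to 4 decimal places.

0.3529

Let the stationary distribution be π with π = πP and π_1 + π_2 = 1.
π_1 = 0.7·π_1 + 0.55·π_2
Solving with the normalization constraint gives π = (0.6471, 0.3529).
So the stationary probability of Tier 1 is 0.3529.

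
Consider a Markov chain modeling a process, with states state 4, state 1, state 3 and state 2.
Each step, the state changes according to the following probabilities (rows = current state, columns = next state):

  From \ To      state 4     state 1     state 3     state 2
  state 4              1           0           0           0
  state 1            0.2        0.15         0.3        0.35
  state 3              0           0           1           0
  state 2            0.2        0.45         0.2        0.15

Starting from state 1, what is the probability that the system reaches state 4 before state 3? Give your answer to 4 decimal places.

0.4248

Let h(s) be the probability of absorption at state 4 starting from transient state s. Then h(state 4) = 1 and h(state 3) = 0. By first-step analysis:
h(state 1) = 0.2·1 + 0.15·h(state 1) + 0.3·0 + 0.35·h(state 2)
h(state 2) = 0.2·1 + 0.45·h(state 1) + 0.2·0 + 0.15·h(state 2)
Solving: h(state 1) = 0.4248, h(state 2) = 0.4602.
Starting from state 1, the probability is 0.4248.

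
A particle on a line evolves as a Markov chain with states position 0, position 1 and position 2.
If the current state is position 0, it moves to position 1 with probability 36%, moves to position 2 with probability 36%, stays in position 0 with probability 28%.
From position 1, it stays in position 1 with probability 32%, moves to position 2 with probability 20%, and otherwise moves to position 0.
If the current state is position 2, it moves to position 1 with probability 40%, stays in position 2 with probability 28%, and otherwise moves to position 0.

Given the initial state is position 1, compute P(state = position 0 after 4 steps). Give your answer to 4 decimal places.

Propagate the distribution vector 4 steps from position 1.
After 0 steps: (0.0000, 1.0000, 0.0000)
After 1 step: (0.4800, 0.3200, 0.2000)
After 2 steps: (0.3520, 0.3552, 0.2928)
After 3 steps: (0.3628, 0.3575, 0.2797)
After 4 steps: (0.3627, 0.3569, 0.2804)
P(in position 0 after 4 steps) = 0.3627

0.3627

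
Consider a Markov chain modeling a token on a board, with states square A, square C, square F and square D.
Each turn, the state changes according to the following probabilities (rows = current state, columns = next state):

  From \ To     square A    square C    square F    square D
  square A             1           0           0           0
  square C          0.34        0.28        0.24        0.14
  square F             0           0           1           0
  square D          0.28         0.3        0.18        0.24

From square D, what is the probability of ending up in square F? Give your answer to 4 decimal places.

0.3990

Let h(s) be the probability of absorption at square F starting from transient state s. Then h(square F) = 1 and h(square A) = 0. By first-step analysis:
h(square C) = 0.34·0 + 0.28·h(square C) + 0.24·1 + 0.14·h(square D)
h(square D) = 0.28·0 + 0.3·h(square C) + 0.18·1 + 0.24·h(square D)
Solving: h(square C) = 0.4109, h(square D) = 0.3990.
Starting from square D, the probability is 0.3990.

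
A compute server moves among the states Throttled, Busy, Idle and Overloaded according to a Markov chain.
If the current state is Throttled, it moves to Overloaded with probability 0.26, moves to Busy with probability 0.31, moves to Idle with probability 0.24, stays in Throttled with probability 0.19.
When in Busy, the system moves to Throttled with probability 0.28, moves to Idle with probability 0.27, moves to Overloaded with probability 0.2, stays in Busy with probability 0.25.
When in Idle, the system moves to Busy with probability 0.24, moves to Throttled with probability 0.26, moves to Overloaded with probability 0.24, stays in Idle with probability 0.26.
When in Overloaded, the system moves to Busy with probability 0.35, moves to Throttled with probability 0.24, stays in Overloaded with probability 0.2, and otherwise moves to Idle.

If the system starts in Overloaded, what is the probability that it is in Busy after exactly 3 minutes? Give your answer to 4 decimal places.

Propagate the distribution vector 3 minutes from Overloaded.
After 0 minutes: (0.0000, 0.0000, 0.0000, 1.0000)
After 1 minute: (0.2400, 0.3500, 0.2100, 0.2000)
After 2 minutes: (0.2462, 0.2823, 0.2487, 0.2228)
After 3 minutes: (0.2440, 0.2846, 0.2468, 0.2247)
P(in Busy after 3 minutes) = 0.2846

0.2846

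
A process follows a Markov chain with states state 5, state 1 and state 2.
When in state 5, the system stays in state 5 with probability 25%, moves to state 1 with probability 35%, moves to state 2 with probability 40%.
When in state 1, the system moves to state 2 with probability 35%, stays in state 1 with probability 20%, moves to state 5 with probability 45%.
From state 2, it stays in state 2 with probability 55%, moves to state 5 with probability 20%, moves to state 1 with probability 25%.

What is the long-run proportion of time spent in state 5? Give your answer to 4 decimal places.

0.2802

Let the stationary distribution be π with π = πP and π_1 + π_2 + π_3 = 1.
π_1 = 0.25·π_1 + 0.45·π_2 + 0.2·π_3
π_2 = 0.35·π_1 + 0.2·π_2 + 0.25·π_3
Solving with the normalization constraint gives π = (0.2802, 0.2648, 0.4550).
So the stationary probability of state 5 is 0.2802.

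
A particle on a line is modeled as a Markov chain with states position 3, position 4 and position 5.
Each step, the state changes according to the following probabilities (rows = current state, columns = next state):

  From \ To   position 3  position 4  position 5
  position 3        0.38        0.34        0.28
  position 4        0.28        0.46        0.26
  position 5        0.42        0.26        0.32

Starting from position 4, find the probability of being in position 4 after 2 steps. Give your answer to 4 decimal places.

Sum over the intermediate state after 1 step:
P = P(position 4→position 3)·P(position 3→position 4) + P(position 4→position 4)·P(position 4→position 4) + P(position 4→position 5)·P(position 5→position 4)
  = 0.28×0.34 + 0.46×0.46 + 0.26×0.26
  = 0.0952 + 0.2116 + 0.0676 = 0.3744

0.3744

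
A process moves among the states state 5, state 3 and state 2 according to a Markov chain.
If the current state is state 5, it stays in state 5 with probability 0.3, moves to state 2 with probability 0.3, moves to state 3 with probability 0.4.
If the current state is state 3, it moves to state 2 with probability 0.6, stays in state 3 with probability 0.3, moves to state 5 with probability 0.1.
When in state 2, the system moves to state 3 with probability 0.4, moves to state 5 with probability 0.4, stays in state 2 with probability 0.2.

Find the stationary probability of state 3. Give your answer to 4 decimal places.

Let the stationary distribution be π with π = πP and π_1 + π_2 + π_3 = 1.
π_1 = 0.3·π_1 + 0.1·π_2 + 0.4·π_3
π_2 = 0.4·π_1 + 0.3·π_2 + 0.4·π_3
Solving with the normalization constraint gives π = (0.2645, 0.3636, 0.3719).
So the stationary probability of state 3 is 0.3636.

0.3636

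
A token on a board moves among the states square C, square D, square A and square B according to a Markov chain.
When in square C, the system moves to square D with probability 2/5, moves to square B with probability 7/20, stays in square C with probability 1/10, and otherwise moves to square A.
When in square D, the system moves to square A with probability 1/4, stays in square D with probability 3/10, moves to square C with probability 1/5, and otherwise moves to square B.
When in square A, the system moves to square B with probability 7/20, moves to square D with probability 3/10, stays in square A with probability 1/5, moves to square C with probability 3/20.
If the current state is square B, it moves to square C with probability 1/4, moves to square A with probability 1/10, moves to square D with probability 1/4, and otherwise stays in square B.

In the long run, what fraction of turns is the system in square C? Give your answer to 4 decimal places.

0.1893

Let the stationary distribution be π with π = πP and π_1 + π_2 + π_3 + π_4 = 1.
π_1 = 0.1·π_1 + 0.2·π_2 + 0.15·π_3 + 0.25·π_4
π_2 = 0.4·π_1 + 0.3·π_2 + 0.3·π_3 + 0.25·π_4
π_3 = 0.15·π_1 + 0.25·π_2 + 0.2·π_3 + 0.1·π_4
Solving with the normalization constraint gives π = (0.1893, 0.3021, 0.1720, 0.3366).
So the stationary probability of square C is 0.1893.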